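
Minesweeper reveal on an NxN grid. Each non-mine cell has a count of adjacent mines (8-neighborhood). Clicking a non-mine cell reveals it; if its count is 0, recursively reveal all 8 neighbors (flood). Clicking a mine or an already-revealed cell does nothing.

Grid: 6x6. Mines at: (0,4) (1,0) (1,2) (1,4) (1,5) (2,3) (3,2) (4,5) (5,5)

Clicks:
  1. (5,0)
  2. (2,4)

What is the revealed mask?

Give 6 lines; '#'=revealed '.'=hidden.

Click 1 (5,0) count=0: revealed 14 new [(2,0) (2,1) (3,0) (3,1) (4,0) (4,1) (4,2) (4,3) (4,4) (5,0) (5,1) (5,2) (5,3) (5,4)] -> total=14
Click 2 (2,4) count=3: revealed 1 new [(2,4)] -> total=15

Answer: ......
......
##..#.
##....
#####.
#####.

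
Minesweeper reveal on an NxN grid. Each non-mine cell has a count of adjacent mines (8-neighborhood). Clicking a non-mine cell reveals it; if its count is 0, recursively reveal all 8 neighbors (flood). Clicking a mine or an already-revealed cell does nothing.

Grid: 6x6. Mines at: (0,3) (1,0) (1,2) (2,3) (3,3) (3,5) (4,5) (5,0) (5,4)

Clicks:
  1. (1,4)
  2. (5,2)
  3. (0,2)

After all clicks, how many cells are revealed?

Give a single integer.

Click 1 (1,4) count=2: revealed 1 new [(1,4)] -> total=1
Click 2 (5,2) count=0: revealed 6 new [(4,1) (4,2) (4,3) (5,1) (5,2) (5,3)] -> total=7
Click 3 (0,2) count=2: revealed 1 new [(0,2)] -> total=8

Answer: 8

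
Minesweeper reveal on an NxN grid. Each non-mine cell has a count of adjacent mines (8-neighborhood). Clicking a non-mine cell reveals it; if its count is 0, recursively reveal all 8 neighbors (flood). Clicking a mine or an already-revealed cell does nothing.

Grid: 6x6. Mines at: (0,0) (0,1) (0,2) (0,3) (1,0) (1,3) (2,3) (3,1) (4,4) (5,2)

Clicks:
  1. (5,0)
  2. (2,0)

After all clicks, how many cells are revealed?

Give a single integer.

Click 1 (5,0) count=0: revealed 4 new [(4,0) (4,1) (5,0) (5,1)] -> total=4
Click 2 (2,0) count=2: revealed 1 new [(2,0)] -> total=5

Answer: 5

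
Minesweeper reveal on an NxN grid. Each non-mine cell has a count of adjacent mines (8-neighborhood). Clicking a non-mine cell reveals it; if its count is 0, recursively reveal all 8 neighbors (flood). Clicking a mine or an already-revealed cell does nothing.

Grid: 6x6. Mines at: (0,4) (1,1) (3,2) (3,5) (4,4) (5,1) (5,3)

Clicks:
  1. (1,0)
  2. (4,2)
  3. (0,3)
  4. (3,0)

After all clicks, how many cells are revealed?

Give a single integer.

Answer: 9

Derivation:
Click 1 (1,0) count=1: revealed 1 new [(1,0)] -> total=1
Click 2 (4,2) count=3: revealed 1 new [(4,2)] -> total=2
Click 3 (0,3) count=1: revealed 1 new [(0,3)] -> total=3
Click 4 (3,0) count=0: revealed 6 new [(2,0) (2,1) (3,0) (3,1) (4,0) (4,1)] -> total=9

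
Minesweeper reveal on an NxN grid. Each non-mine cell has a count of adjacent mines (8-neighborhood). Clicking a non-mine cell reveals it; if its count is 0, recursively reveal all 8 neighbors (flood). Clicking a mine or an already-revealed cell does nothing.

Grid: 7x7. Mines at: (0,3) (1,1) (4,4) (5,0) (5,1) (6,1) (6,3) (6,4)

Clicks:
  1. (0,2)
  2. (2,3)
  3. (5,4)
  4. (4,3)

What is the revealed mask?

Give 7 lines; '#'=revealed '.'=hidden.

Click 1 (0,2) count=2: revealed 1 new [(0,2)] -> total=1
Click 2 (2,3) count=0: revealed 32 new [(0,4) (0,5) (0,6) (1,2) (1,3) (1,4) (1,5) (1,6) (2,0) (2,1) (2,2) (2,3) (2,4) (2,5) (2,6) (3,0) (3,1) (3,2) (3,3) (3,4) (3,5) (3,6) (4,0) (4,1) (4,2) (4,3) (4,5) (4,6) (5,5) (5,6) (6,5) (6,6)] -> total=33
Click 3 (5,4) count=3: revealed 1 new [(5,4)] -> total=34
Click 4 (4,3) count=1: revealed 0 new [(none)] -> total=34

Answer: ..#.###
..#####
#######
#######
####.##
....###
.....##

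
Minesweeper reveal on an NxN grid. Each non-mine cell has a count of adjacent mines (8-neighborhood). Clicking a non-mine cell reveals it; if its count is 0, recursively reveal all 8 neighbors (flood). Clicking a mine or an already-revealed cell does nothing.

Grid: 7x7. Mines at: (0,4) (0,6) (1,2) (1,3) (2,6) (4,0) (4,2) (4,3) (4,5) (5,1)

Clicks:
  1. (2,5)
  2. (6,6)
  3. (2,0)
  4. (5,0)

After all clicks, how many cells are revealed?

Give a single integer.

Click 1 (2,5) count=1: revealed 1 new [(2,5)] -> total=1
Click 2 (6,6) count=0: revealed 10 new [(5,2) (5,3) (5,4) (5,5) (5,6) (6,2) (6,3) (6,4) (6,5) (6,6)] -> total=11
Click 3 (2,0) count=0: revealed 8 new [(0,0) (0,1) (1,0) (1,1) (2,0) (2,1) (3,0) (3,1)] -> total=19
Click 4 (5,0) count=2: revealed 1 new [(5,0)] -> total=20

Answer: 20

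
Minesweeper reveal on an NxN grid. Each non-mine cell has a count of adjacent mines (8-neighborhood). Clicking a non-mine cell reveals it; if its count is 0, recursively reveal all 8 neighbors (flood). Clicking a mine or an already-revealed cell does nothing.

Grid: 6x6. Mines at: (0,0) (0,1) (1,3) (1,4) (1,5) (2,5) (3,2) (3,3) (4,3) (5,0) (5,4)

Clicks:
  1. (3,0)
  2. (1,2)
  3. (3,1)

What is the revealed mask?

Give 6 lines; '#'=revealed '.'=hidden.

Click 1 (3,0) count=0: revealed 8 new [(1,0) (1,1) (2,0) (2,1) (3,0) (3,1) (4,0) (4,1)] -> total=8
Click 2 (1,2) count=2: revealed 1 new [(1,2)] -> total=9
Click 3 (3,1) count=1: revealed 0 new [(none)] -> total=9

Answer: ......
###...
##....
##....
##....
......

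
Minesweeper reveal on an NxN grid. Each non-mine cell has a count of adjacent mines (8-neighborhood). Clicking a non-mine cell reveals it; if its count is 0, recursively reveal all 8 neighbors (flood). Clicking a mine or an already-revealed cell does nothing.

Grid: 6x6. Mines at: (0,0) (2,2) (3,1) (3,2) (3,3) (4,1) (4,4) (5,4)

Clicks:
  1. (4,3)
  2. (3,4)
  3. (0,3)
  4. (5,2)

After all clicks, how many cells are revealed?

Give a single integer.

Answer: 17

Derivation:
Click 1 (4,3) count=4: revealed 1 new [(4,3)] -> total=1
Click 2 (3,4) count=2: revealed 1 new [(3,4)] -> total=2
Click 3 (0,3) count=0: revealed 14 new [(0,1) (0,2) (0,3) (0,4) (0,5) (1,1) (1,2) (1,3) (1,4) (1,5) (2,3) (2,4) (2,5) (3,5)] -> total=16
Click 4 (5,2) count=1: revealed 1 new [(5,2)] -> total=17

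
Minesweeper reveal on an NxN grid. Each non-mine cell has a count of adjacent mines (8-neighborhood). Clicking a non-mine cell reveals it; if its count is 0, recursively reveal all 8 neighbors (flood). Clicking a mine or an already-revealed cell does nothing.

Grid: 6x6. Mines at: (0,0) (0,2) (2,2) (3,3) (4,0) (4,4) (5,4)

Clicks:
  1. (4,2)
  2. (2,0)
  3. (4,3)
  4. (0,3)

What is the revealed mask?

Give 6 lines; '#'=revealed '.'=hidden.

Answer: ...#..
##....
##....
##....
..##..
......

Derivation:
Click 1 (4,2) count=1: revealed 1 new [(4,2)] -> total=1
Click 2 (2,0) count=0: revealed 6 new [(1,0) (1,1) (2,0) (2,1) (3,0) (3,1)] -> total=7
Click 3 (4,3) count=3: revealed 1 new [(4,3)] -> total=8
Click 4 (0,3) count=1: revealed 1 new [(0,3)] -> total=9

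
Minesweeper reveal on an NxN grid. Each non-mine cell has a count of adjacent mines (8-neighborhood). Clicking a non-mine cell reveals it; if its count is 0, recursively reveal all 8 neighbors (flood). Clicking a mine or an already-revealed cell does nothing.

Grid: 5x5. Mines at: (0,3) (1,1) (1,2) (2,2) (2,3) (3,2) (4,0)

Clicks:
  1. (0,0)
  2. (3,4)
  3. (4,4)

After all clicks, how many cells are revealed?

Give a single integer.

Answer: 5

Derivation:
Click 1 (0,0) count=1: revealed 1 new [(0,0)] -> total=1
Click 2 (3,4) count=1: revealed 1 new [(3,4)] -> total=2
Click 3 (4,4) count=0: revealed 3 new [(3,3) (4,3) (4,4)] -> total=5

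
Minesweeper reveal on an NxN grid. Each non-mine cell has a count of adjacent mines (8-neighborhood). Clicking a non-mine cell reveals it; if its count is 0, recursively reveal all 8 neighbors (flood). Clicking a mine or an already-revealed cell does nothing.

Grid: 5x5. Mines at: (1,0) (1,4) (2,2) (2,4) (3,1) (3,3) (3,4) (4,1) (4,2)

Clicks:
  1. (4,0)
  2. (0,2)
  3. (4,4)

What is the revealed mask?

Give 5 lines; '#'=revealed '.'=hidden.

Click 1 (4,0) count=2: revealed 1 new [(4,0)] -> total=1
Click 2 (0,2) count=0: revealed 6 new [(0,1) (0,2) (0,3) (1,1) (1,2) (1,3)] -> total=7
Click 3 (4,4) count=2: revealed 1 new [(4,4)] -> total=8

Answer: .###.
.###.
.....
.....
#...#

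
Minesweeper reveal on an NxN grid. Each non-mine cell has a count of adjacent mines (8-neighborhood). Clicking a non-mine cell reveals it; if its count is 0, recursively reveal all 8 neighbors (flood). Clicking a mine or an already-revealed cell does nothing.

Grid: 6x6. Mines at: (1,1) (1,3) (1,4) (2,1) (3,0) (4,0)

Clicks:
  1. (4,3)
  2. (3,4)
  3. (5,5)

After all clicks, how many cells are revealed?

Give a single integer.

Click 1 (4,3) count=0: revealed 19 new [(2,2) (2,3) (2,4) (2,5) (3,1) (3,2) (3,3) (3,4) (3,5) (4,1) (4,2) (4,3) (4,4) (4,5) (5,1) (5,2) (5,3) (5,4) (5,5)] -> total=19
Click 2 (3,4) count=0: revealed 0 new [(none)] -> total=19
Click 3 (5,5) count=0: revealed 0 new [(none)] -> total=19

Answer: 19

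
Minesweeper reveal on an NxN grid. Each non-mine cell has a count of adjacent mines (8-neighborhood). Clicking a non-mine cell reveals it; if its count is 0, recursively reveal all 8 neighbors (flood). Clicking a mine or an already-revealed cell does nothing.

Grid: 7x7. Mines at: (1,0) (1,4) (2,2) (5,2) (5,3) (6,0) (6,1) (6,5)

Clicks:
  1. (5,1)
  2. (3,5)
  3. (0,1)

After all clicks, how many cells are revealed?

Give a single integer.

Click 1 (5,1) count=3: revealed 1 new [(5,1)] -> total=1
Click 2 (3,5) count=0: revealed 19 new [(0,5) (0,6) (1,5) (1,6) (2,3) (2,4) (2,5) (2,6) (3,3) (3,4) (3,5) (3,6) (4,3) (4,4) (4,5) (4,6) (5,4) (5,5) (5,6)] -> total=20
Click 3 (0,1) count=1: revealed 1 new [(0,1)] -> total=21

Answer: 21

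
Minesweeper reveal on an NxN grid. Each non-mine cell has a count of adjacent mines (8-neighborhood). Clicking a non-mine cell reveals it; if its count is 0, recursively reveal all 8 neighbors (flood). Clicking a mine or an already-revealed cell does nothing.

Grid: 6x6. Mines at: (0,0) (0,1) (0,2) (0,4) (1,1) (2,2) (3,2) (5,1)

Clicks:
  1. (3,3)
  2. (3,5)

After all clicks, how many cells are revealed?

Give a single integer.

Click 1 (3,3) count=2: revealed 1 new [(3,3)] -> total=1
Click 2 (3,5) count=0: revealed 16 new [(1,3) (1,4) (1,5) (2,3) (2,4) (2,5) (3,4) (3,5) (4,2) (4,3) (4,4) (4,5) (5,2) (5,3) (5,4) (5,5)] -> total=17

Answer: 17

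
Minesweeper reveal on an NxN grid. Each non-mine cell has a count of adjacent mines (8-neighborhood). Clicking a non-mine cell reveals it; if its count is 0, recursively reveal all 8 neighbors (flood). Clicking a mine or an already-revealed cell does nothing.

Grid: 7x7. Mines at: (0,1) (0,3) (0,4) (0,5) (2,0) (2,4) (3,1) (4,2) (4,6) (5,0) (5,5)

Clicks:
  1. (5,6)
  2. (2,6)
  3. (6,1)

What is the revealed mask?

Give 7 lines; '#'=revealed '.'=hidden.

Click 1 (5,6) count=2: revealed 1 new [(5,6)] -> total=1
Click 2 (2,6) count=0: revealed 6 new [(1,5) (1,6) (2,5) (2,6) (3,5) (3,6)] -> total=7
Click 3 (6,1) count=1: revealed 1 new [(6,1)] -> total=8

Answer: .......
.....##
.....##
.....##
.......
......#
.#.....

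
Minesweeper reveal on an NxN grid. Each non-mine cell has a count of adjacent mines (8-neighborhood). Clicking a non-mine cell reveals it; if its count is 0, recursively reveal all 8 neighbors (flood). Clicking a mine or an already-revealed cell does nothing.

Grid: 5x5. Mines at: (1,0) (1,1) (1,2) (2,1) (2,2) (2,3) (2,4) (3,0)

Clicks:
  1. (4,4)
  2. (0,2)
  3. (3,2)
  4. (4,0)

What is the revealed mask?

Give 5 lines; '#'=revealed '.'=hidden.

Click 1 (4,4) count=0: revealed 8 new [(3,1) (3,2) (3,3) (3,4) (4,1) (4,2) (4,3) (4,4)] -> total=8
Click 2 (0,2) count=2: revealed 1 new [(0,2)] -> total=9
Click 3 (3,2) count=3: revealed 0 new [(none)] -> total=9
Click 4 (4,0) count=1: revealed 1 new [(4,0)] -> total=10

Answer: ..#..
.....
.....
.####
#####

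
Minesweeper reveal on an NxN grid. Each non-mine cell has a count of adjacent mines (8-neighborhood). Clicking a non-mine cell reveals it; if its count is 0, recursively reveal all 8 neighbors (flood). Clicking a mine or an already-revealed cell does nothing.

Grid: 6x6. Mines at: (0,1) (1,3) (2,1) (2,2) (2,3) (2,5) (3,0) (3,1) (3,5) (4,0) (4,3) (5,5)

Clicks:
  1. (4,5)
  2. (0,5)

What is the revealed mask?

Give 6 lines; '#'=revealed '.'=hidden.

Answer: ....##
....##
......
......
.....#
......

Derivation:
Click 1 (4,5) count=2: revealed 1 new [(4,5)] -> total=1
Click 2 (0,5) count=0: revealed 4 new [(0,4) (0,5) (1,4) (1,5)] -> total=5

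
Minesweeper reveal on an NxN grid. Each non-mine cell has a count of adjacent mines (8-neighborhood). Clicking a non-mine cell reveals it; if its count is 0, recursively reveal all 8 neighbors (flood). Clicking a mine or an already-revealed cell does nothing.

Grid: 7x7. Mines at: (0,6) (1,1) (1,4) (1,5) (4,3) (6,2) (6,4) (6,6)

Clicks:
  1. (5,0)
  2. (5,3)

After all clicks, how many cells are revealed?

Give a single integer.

Answer: 15

Derivation:
Click 1 (5,0) count=0: revealed 14 new [(2,0) (2,1) (2,2) (3,0) (3,1) (3,2) (4,0) (4,1) (4,2) (5,0) (5,1) (5,2) (6,0) (6,1)] -> total=14
Click 2 (5,3) count=3: revealed 1 new [(5,3)] -> total=15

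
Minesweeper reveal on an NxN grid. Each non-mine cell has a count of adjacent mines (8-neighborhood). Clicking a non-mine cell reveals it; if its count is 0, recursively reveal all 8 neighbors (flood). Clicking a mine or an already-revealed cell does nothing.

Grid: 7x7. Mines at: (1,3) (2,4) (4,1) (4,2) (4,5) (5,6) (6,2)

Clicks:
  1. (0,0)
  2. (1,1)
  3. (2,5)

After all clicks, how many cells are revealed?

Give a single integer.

Click 1 (0,0) count=0: revealed 12 new [(0,0) (0,1) (0,2) (1,0) (1,1) (1,2) (2,0) (2,1) (2,2) (3,0) (3,1) (3,2)] -> total=12
Click 2 (1,1) count=0: revealed 0 new [(none)] -> total=12
Click 3 (2,5) count=1: revealed 1 new [(2,5)] -> total=13

Answer: 13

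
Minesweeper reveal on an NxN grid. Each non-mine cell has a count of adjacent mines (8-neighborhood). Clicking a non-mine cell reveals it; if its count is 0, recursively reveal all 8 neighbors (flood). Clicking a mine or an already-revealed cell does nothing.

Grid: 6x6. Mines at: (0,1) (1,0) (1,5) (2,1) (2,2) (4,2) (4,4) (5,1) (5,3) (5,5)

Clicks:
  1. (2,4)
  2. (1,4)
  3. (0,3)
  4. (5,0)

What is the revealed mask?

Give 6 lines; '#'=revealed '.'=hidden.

Click 1 (2,4) count=1: revealed 1 new [(2,4)] -> total=1
Click 2 (1,4) count=1: revealed 1 new [(1,4)] -> total=2
Click 3 (0,3) count=0: revealed 5 new [(0,2) (0,3) (0,4) (1,2) (1,3)] -> total=7
Click 4 (5,0) count=1: revealed 1 new [(5,0)] -> total=8

Answer: ..###.
..###.
....#.
......
......
#.....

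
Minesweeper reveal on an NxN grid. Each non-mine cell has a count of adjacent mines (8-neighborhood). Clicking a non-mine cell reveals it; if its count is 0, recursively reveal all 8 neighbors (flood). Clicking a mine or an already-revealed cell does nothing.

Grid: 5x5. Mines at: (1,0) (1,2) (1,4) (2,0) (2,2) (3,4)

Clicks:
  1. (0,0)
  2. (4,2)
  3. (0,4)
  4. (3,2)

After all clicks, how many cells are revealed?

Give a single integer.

Answer: 10

Derivation:
Click 1 (0,0) count=1: revealed 1 new [(0,0)] -> total=1
Click 2 (4,2) count=0: revealed 8 new [(3,0) (3,1) (3,2) (3,3) (4,0) (4,1) (4,2) (4,3)] -> total=9
Click 3 (0,4) count=1: revealed 1 new [(0,4)] -> total=10
Click 4 (3,2) count=1: revealed 0 new [(none)] -> total=10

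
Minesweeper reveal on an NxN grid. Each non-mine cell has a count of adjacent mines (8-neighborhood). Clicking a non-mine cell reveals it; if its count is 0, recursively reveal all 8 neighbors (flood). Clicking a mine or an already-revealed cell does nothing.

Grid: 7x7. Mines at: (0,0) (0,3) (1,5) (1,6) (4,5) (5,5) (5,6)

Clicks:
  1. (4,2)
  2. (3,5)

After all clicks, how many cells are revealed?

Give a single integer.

Answer: 31

Derivation:
Click 1 (4,2) count=0: revealed 30 new [(1,0) (1,1) (1,2) (1,3) (1,4) (2,0) (2,1) (2,2) (2,3) (2,4) (3,0) (3,1) (3,2) (3,3) (3,4) (4,0) (4,1) (4,2) (4,3) (4,4) (5,0) (5,1) (5,2) (5,3) (5,4) (6,0) (6,1) (6,2) (6,3) (6,4)] -> total=30
Click 2 (3,5) count=1: revealed 1 new [(3,5)] -> total=31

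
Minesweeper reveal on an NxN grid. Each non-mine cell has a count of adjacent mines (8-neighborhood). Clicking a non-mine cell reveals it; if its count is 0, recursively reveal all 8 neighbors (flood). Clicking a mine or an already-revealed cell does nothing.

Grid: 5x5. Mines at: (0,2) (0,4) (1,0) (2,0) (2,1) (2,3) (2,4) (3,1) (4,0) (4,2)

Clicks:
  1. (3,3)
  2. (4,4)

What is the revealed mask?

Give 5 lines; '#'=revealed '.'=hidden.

Answer: .....
.....
.....
...##
...##

Derivation:
Click 1 (3,3) count=3: revealed 1 new [(3,3)] -> total=1
Click 2 (4,4) count=0: revealed 3 new [(3,4) (4,3) (4,4)] -> total=4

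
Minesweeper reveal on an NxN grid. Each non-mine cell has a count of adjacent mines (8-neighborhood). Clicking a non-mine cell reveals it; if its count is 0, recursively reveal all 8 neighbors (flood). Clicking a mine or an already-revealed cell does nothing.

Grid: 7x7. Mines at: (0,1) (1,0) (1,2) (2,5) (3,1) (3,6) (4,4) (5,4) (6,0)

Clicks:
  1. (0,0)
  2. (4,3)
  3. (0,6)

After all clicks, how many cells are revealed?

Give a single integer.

Answer: 10

Derivation:
Click 1 (0,0) count=2: revealed 1 new [(0,0)] -> total=1
Click 2 (4,3) count=2: revealed 1 new [(4,3)] -> total=2
Click 3 (0,6) count=0: revealed 8 new [(0,3) (0,4) (0,5) (0,6) (1,3) (1,4) (1,5) (1,6)] -> total=10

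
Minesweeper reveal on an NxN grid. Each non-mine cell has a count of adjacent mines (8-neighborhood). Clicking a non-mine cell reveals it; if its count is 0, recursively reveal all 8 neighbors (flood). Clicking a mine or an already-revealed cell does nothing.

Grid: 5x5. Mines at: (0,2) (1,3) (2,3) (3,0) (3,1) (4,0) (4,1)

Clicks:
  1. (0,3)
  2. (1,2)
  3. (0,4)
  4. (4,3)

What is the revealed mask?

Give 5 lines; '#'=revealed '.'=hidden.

Answer: ...##
..#..
.....
..###
..###

Derivation:
Click 1 (0,3) count=2: revealed 1 new [(0,3)] -> total=1
Click 2 (1,2) count=3: revealed 1 new [(1,2)] -> total=2
Click 3 (0,4) count=1: revealed 1 new [(0,4)] -> total=3
Click 4 (4,3) count=0: revealed 6 new [(3,2) (3,3) (3,4) (4,2) (4,3) (4,4)] -> total=9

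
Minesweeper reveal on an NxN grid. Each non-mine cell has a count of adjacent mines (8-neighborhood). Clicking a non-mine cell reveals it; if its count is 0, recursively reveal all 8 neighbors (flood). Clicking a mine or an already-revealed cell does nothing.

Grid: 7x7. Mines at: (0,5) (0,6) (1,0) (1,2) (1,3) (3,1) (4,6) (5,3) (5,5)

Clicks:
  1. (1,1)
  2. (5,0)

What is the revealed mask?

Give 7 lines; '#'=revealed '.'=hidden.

Answer: .......
.#.....
.......
.......
###....
###....
###....

Derivation:
Click 1 (1,1) count=2: revealed 1 new [(1,1)] -> total=1
Click 2 (5,0) count=0: revealed 9 new [(4,0) (4,1) (4,2) (5,0) (5,1) (5,2) (6,0) (6,1) (6,2)] -> total=10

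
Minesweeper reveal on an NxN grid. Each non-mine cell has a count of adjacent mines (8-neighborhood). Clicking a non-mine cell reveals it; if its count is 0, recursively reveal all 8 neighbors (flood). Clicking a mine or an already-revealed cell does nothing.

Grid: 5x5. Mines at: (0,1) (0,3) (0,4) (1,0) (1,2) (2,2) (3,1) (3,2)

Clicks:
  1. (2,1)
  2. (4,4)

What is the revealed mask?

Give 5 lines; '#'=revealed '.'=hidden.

Click 1 (2,1) count=5: revealed 1 new [(2,1)] -> total=1
Click 2 (4,4) count=0: revealed 8 new [(1,3) (1,4) (2,3) (2,4) (3,3) (3,4) (4,3) (4,4)] -> total=9

Answer: .....
...##
.#.##
...##
...##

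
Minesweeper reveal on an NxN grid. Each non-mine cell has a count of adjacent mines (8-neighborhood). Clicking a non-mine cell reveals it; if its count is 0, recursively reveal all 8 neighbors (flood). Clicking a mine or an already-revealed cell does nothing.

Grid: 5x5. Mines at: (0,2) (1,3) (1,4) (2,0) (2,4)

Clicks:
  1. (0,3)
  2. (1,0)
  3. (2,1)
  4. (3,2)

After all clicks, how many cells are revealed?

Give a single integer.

Answer: 15

Derivation:
Click 1 (0,3) count=3: revealed 1 new [(0,3)] -> total=1
Click 2 (1,0) count=1: revealed 1 new [(1,0)] -> total=2
Click 3 (2,1) count=1: revealed 1 new [(2,1)] -> total=3
Click 4 (3,2) count=0: revealed 12 new [(2,2) (2,3) (3,0) (3,1) (3,2) (3,3) (3,4) (4,0) (4,1) (4,2) (4,3) (4,4)] -> total=15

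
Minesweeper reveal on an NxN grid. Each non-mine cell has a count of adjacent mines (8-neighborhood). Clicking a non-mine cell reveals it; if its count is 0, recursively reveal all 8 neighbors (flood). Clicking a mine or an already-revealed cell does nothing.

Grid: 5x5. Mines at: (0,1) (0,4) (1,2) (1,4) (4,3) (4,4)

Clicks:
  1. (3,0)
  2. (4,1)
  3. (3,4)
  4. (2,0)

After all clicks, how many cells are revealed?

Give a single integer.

Click 1 (3,0) count=0: revealed 11 new [(1,0) (1,1) (2,0) (2,1) (2,2) (3,0) (3,1) (3,2) (4,0) (4,1) (4,2)] -> total=11
Click 2 (4,1) count=0: revealed 0 new [(none)] -> total=11
Click 3 (3,4) count=2: revealed 1 new [(3,4)] -> total=12
Click 4 (2,0) count=0: revealed 0 new [(none)] -> total=12

Answer: 12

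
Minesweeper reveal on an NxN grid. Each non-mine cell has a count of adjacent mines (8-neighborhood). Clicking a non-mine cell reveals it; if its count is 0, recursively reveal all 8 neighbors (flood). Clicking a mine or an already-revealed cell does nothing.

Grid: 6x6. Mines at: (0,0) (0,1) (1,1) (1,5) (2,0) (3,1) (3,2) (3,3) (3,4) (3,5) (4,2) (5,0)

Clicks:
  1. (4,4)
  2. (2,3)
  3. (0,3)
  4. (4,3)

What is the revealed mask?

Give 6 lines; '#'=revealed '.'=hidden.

Click 1 (4,4) count=3: revealed 1 new [(4,4)] -> total=1
Click 2 (2,3) count=3: revealed 1 new [(2,3)] -> total=2
Click 3 (0,3) count=0: revealed 8 new [(0,2) (0,3) (0,4) (1,2) (1,3) (1,4) (2,2) (2,4)] -> total=10
Click 4 (4,3) count=4: revealed 1 new [(4,3)] -> total=11

Answer: ..###.
..###.
..###.
......
...##.
......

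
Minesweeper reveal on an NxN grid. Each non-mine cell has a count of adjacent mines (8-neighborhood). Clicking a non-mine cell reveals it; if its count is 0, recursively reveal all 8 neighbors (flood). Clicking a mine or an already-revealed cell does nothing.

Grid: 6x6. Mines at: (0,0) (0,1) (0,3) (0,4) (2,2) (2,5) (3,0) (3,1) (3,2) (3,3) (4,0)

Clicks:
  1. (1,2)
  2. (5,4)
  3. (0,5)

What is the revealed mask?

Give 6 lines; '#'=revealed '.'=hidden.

Answer: .....#
..#...
......
....##
.#####
.#####

Derivation:
Click 1 (1,2) count=3: revealed 1 new [(1,2)] -> total=1
Click 2 (5,4) count=0: revealed 12 new [(3,4) (3,5) (4,1) (4,2) (4,3) (4,4) (4,5) (5,1) (5,2) (5,3) (5,4) (5,5)] -> total=13
Click 3 (0,5) count=1: revealed 1 new [(0,5)] -> total=14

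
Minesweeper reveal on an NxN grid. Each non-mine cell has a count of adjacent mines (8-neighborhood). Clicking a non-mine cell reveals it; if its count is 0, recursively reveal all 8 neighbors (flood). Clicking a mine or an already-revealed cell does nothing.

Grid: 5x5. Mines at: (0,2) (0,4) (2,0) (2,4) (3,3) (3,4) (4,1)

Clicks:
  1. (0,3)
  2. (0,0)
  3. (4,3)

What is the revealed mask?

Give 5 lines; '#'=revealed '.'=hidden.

Answer: ##.#.
##...
.....
.....
...#.

Derivation:
Click 1 (0,3) count=2: revealed 1 new [(0,3)] -> total=1
Click 2 (0,0) count=0: revealed 4 new [(0,0) (0,1) (1,0) (1,1)] -> total=5
Click 3 (4,3) count=2: revealed 1 new [(4,3)] -> total=6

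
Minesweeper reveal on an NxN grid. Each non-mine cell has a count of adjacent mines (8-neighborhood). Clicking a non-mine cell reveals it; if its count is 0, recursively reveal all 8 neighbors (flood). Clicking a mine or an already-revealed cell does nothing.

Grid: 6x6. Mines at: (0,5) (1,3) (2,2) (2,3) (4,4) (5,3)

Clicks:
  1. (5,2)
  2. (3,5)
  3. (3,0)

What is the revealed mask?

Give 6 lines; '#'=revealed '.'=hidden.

Answer: ###...
###...
##....
###..#
###...
###...

Derivation:
Click 1 (5,2) count=1: revealed 1 new [(5,2)] -> total=1
Click 2 (3,5) count=1: revealed 1 new [(3,5)] -> total=2
Click 3 (3,0) count=0: revealed 16 new [(0,0) (0,1) (0,2) (1,0) (1,1) (1,2) (2,0) (2,1) (3,0) (3,1) (3,2) (4,0) (4,1) (4,2) (5,0) (5,1)] -> total=18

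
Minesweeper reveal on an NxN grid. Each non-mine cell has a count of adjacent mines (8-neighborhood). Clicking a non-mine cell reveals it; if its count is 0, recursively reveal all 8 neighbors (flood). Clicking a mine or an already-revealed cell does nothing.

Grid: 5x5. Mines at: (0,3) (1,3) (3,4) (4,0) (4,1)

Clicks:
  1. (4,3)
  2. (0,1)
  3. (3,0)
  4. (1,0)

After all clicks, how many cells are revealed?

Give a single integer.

Answer: 13

Derivation:
Click 1 (4,3) count=1: revealed 1 new [(4,3)] -> total=1
Click 2 (0,1) count=0: revealed 12 new [(0,0) (0,1) (0,2) (1,0) (1,1) (1,2) (2,0) (2,1) (2,2) (3,0) (3,1) (3,2)] -> total=13
Click 3 (3,0) count=2: revealed 0 new [(none)] -> total=13
Click 4 (1,0) count=0: revealed 0 new [(none)] -> total=13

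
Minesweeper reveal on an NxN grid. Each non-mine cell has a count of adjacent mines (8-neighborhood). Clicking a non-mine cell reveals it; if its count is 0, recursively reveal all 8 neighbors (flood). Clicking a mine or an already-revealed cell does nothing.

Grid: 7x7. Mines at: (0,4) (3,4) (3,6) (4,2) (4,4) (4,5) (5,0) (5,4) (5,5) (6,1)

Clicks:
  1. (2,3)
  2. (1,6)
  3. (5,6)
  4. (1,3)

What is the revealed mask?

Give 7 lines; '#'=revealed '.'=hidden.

Answer: .....##
...#.##
...#.##
.......
.......
......#
.......

Derivation:
Click 1 (2,3) count=1: revealed 1 new [(2,3)] -> total=1
Click 2 (1,6) count=0: revealed 6 new [(0,5) (0,6) (1,5) (1,6) (2,5) (2,6)] -> total=7
Click 3 (5,6) count=2: revealed 1 new [(5,6)] -> total=8
Click 4 (1,3) count=1: revealed 1 new [(1,3)] -> total=9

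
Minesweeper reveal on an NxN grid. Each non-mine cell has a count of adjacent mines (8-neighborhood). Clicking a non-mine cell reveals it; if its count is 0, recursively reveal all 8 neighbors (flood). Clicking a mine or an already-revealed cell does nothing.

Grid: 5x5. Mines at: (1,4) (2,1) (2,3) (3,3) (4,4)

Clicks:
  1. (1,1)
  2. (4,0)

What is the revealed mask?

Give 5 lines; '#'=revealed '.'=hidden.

Answer: .....
.#...
.....
###..
###..

Derivation:
Click 1 (1,1) count=1: revealed 1 new [(1,1)] -> total=1
Click 2 (4,0) count=0: revealed 6 new [(3,0) (3,1) (3,2) (4,0) (4,1) (4,2)] -> total=7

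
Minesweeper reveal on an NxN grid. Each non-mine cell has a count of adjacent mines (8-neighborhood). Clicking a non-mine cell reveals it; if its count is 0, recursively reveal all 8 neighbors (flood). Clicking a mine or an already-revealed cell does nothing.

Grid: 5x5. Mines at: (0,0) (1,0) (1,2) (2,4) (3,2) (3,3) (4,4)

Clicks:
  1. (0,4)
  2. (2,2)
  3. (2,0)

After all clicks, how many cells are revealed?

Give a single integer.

Answer: 6

Derivation:
Click 1 (0,4) count=0: revealed 4 new [(0,3) (0,4) (1,3) (1,4)] -> total=4
Click 2 (2,2) count=3: revealed 1 new [(2,2)] -> total=5
Click 3 (2,0) count=1: revealed 1 new [(2,0)] -> total=6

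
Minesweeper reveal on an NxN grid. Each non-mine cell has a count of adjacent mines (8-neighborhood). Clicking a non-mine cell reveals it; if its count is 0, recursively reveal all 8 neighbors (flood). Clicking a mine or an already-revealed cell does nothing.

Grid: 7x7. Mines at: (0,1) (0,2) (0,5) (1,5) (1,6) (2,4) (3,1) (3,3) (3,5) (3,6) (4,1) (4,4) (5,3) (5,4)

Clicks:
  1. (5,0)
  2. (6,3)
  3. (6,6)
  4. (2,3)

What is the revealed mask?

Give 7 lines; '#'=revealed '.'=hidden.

Click 1 (5,0) count=1: revealed 1 new [(5,0)] -> total=1
Click 2 (6,3) count=2: revealed 1 new [(6,3)] -> total=2
Click 3 (6,6) count=0: revealed 6 new [(4,5) (4,6) (5,5) (5,6) (6,5) (6,6)] -> total=8
Click 4 (2,3) count=2: revealed 1 new [(2,3)] -> total=9

Answer: .......
.......
...#...
.......
.....##
#....##
...#.##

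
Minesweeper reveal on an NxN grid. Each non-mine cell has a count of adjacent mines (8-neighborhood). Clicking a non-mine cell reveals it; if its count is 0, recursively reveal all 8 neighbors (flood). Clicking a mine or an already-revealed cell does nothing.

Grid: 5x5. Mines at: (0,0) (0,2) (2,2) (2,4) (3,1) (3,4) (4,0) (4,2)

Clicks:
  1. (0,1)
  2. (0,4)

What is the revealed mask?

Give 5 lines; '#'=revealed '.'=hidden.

Click 1 (0,1) count=2: revealed 1 new [(0,1)] -> total=1
Click 2 (0,4) count=0: revealed 4 new [(0,3) (0,4) (1,3) (1,4)] -> total=5

Answer: .#.##
...##
.....
.....
.....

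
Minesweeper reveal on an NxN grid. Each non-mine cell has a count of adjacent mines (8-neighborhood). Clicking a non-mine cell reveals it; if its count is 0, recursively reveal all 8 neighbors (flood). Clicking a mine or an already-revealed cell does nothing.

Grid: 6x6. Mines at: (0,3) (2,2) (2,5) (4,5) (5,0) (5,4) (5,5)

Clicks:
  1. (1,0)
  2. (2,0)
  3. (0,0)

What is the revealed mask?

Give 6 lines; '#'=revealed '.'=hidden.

Click 1 (1,0) count=0: revealed 12 new [(0,0) (0,1) (0,2) (1,0) (1,1) (1,2) (2,0) (2,1) (3,0) (3,1) (4,0) (4,1)] -> total=12
Click 2 (2,0) count=0: revealed 0 new [(none)] -> total=12
Click 3 (0,0) count=0: revealed 0 new [(none)] -> total=12

Answer: ###...
###...
##....
##....
##....
......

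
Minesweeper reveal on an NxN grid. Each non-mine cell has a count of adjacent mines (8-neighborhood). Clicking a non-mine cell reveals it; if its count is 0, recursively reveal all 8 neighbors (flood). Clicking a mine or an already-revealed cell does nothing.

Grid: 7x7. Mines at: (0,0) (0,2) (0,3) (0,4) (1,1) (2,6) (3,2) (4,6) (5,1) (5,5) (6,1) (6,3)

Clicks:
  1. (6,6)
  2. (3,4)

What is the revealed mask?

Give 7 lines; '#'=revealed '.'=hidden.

Answer: .......
...###.
...###.
...###.
...###.
.......
......#

Derivation:
Click 1 (6,6) count=1: revealed 1 new [(6,6)] -> total=1
Click 2 (3,4) count=0: revealed 12 new [(1,3) (1,4) (1,5) (2,3) (2,4) (2,5) (3,3) (3,4) (3,5) (4,3) (4,4) (4,5)] -> total=13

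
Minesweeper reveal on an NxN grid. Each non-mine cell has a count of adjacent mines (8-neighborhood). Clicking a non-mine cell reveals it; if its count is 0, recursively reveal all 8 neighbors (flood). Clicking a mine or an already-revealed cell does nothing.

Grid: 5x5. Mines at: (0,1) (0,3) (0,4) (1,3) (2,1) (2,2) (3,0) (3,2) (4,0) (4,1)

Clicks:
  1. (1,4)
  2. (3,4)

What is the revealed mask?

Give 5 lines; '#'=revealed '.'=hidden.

Answer: .....
....#
...##
...##
...##

Derivation:
Click 1 (1,4) count=3: revealed 1 new [(1,4)] -> total=1
Click 2 (3,4) count=0: revealed 6 new [(2,3) (2,4) (3,3) (3,4) (4,3) (4,4)] -> total=7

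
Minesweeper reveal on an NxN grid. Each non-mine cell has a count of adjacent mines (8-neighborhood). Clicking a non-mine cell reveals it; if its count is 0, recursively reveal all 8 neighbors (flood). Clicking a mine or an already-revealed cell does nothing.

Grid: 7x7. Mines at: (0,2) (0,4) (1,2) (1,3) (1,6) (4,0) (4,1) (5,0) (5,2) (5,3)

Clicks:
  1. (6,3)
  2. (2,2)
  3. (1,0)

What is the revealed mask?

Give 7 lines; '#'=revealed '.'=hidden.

Answer: ##.....
##.....
###....
##.....
.......
.......
...#...

Derivation:
Click 1 (6,3) count=2: revealed 1 new [(6,3)] -> total=1
Click 2 (2,2) count=2: revealed 1 new [(2,2)] -> total=2
Click 3 (1,0) count=0: revealed 8 new [(0,0) (0,1) (1,0) (1,1) (2,0) (2,1) (3,0) (3,1)] -> total=10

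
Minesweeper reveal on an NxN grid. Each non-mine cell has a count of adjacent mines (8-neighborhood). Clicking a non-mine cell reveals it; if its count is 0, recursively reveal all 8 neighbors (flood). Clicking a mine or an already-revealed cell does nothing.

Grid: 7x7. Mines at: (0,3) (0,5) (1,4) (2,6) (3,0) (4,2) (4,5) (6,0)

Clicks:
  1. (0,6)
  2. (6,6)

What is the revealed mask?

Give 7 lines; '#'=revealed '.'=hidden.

Answer: ......#
.......
.......
.......
.......
.######
.######

Derivation:
Click 1 (0,6) count=1: revealed 1 new [(0,6)] -> total=1
Click 2 (6,6) count=0: revealed 12 new [(5,1) (5,2) (5,3) (5,4) (5,5) (5,6) (6,1) (6,2) (6,3) (6,4) (6,5) (6,6)] -> total=13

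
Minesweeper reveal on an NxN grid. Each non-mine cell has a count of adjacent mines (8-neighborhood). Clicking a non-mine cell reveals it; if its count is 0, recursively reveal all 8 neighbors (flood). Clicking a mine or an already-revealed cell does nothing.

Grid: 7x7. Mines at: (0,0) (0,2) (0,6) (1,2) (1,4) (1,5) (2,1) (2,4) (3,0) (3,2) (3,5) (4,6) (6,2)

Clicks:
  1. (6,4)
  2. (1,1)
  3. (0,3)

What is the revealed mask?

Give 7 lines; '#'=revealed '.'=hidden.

Click 1 (6,4) count=0: revealed 11 new [(4,3) (4,4) (4,5) (5,3) (5,4) (5,5) (5,6) (6,3) (6,4) (6,5) (6,6)] -> total=11
Click 2 (1,1) count=4: revealed 1 new [(1,1)] -> total=12
Click 3 (0,3) count=3: revealed 1 new [(0,3)] -> total=13

Answer: ...#...
.#.....
.......
.......
...###.
...####
...####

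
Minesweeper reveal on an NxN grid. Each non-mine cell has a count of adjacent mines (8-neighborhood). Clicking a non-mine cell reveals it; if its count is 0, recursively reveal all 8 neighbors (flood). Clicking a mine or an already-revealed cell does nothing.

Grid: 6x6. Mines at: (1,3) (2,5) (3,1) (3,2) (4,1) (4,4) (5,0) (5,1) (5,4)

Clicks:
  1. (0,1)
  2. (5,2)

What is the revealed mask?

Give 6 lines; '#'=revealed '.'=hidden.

Click 1 (0,1) count=0: revealed 9 new [(0,0) (0,1) (0,2) (1,0) (1,1) (1,2) (2,0) (2,1) (2,2)] -> total=9
Click 2 (5,2) count=2: revealed 1 new [(5,2)] -> total=10

Answer: ###...
###...
###...
......
......
..#...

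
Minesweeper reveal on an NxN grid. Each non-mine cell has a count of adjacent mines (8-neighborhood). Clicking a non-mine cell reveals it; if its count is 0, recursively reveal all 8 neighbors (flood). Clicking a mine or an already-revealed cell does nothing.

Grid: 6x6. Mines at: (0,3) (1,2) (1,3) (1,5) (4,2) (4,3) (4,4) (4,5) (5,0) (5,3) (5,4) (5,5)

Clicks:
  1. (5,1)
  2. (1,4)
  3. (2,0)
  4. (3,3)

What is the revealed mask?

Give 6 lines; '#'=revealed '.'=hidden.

Answer: ##....
##..#.
##....
##.#..
##....
.#....

Derivation:
Click 1 (5,1) count=2: revealed 1 new [(5,1)] -> total=1
Click 2 (1,4) count=3: revealed 1 new [(1,4)] -> total=2
Click 3 (2,0) count=0: revealed 10 new [(0,0) (0,1) (1,0) (1,1) (2,0) (2,1) (3,0) (3,1) (4,0) (4,1)] -> total=12
Click 4 (3,3) count=3: revealed 1 new [(3,3)] -> total=13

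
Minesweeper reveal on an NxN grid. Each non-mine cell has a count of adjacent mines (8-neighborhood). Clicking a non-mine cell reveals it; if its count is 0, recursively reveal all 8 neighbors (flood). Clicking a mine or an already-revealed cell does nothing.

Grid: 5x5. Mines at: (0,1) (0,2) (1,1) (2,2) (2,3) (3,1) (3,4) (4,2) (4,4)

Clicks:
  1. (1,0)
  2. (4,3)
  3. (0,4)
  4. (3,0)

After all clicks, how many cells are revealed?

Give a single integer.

Click 1 (1,0) count=2: revealed 1 new [(1,0)] -> total=1
Click 2 (4,3) count=3: revealed 1 new [(4,3)] -> total=2
Click 3 (0,4) count=0: revealed 4 new [(0,3) (0,4) (1,3) (1,4)] -> total=6
Click 4 (3,0) count=1: revealed 1 new [(3,0)] -> total=7

Answer: 7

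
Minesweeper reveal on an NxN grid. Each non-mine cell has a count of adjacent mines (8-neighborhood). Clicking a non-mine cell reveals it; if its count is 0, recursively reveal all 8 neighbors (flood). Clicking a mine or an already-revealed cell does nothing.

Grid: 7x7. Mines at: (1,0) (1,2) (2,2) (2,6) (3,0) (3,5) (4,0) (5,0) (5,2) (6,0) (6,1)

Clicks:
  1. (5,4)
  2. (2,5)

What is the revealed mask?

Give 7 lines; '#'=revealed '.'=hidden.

Answer: .......
.......
.....#.
.......
...####
...####
...####

Derivation:
Click 1 (5,4) count=0: revealed 12 new [(4,3) (4,4) (4,5) (4,6) (5,3) (5,4) (5,5) (5,6) (6,3) (6,4) (6,5) (6,6)] -> total=12
Click 2 (2,5) count=2: revealed 1 new [(2,5)] -> total=13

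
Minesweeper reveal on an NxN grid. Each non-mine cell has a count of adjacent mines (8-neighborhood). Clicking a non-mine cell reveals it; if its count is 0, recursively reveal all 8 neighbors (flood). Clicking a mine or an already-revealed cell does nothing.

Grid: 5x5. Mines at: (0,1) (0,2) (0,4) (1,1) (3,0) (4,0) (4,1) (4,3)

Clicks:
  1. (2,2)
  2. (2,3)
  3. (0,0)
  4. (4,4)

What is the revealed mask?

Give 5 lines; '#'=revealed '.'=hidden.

Click 1 (2,2) count=1: revealed 1 new [(2,2)] -> total=1
Click 2 (2,3) count=0: revealed 8 new [(1,2) (1,3) (1,4) (2,3) (2,4) (3,2) (3,3) (3,4)] -> total=9
Click 3 (0,0) count=2: revealed 1 new [(0,0)] -> total=10
Click 4 (4,4) count=1: revealed 1 new [(4,4)] -> total=11

Answer: #....
..###
..###
..###
....#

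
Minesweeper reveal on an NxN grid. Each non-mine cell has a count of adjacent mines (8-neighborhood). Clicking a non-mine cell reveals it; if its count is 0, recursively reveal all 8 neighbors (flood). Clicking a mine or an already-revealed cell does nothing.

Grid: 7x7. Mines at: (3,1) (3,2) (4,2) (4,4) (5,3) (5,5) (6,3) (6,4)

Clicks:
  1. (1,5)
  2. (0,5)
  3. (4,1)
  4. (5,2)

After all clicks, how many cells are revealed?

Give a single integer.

Click 1 (1,5) count=0: revealed 27 new [(0,0) (0,1) (0,2) (0,3) (0,4) (0,5) (0,6) (1,0) (1,1) (1,2) (1,3) (1,4) (1,5) (1,6) (2,0) (2,1) (2,2) (2,3) (2,4) (2,5) (2,6) (3,3) (3,4) (3,5) (3,6) (4,5) (4,6)] -> total=27
Click 2 (0,5) count=0: revealed 0 new [(none)] -> total=27
Click 3 (4,1) count=3: revealed 1 new [(4,1)] -> total=28
Click 4 (5,2) count=3: revealed 1 new [(5,2)] -> total=29

Answer: 29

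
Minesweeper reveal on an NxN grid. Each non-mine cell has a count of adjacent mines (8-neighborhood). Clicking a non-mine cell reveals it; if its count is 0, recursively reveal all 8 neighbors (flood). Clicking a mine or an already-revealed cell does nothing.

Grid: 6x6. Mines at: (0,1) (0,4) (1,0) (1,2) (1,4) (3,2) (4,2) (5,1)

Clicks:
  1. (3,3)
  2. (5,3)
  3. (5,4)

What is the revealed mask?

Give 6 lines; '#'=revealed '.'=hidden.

Answer: ......
......
...###
...###
...###
...###

Derivation:
Click 1 (3,3) count=2: revealed 1 new [(3,3)] -> total=1
Click 2 (5,3) count=1: revealed 1 new [(5,3)] -> total=2
Click 3 (5,4) count=0: revealed 10 new [(2,3) (2,4) (2,5) (3,4) (3,5) (4,3) (4,4) (4,5) (5,4) (5,5)] -> total=12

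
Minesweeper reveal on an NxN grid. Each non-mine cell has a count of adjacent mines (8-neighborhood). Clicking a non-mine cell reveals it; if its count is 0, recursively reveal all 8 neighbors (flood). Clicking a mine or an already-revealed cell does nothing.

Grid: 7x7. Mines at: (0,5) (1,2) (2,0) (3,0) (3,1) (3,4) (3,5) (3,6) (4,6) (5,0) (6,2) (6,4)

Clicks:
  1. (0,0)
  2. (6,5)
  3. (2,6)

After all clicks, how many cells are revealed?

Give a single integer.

Click 1 (0,0) count=0: revealed 4 new [(0,0) (0,1) (1,0) (1,1)] -> total=4
Click 2 (6,5) count=1: revealed 1 new [(6,5)] -> total=5
Click 3 (2,6) count=2: revealed 1 new [(2,6)] -> total=6

Answer: 6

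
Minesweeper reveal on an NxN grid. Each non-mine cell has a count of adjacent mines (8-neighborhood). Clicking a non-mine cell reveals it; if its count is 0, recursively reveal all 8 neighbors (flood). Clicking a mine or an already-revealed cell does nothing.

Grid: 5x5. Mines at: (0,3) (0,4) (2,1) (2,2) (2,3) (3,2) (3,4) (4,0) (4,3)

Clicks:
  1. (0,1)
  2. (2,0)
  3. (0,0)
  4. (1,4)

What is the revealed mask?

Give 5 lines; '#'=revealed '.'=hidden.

Answer: ###..
###.#
#....
.....
.....

Derivation:
Click 1 (0,1) count=0: revealed 6 new [(0,0) (0,1) (0,2) (1,0) (1,1) (1,2)] -> total=6
Click 2 (2,0) count=1: revealed 1 new [(2,0)] -> total=7
Click 3 (0,0) count=0: revealed 0 new [(none)] -> total=7
Click 4 (1,4) count=3: revealed 1 new [(1,4)] -> total=8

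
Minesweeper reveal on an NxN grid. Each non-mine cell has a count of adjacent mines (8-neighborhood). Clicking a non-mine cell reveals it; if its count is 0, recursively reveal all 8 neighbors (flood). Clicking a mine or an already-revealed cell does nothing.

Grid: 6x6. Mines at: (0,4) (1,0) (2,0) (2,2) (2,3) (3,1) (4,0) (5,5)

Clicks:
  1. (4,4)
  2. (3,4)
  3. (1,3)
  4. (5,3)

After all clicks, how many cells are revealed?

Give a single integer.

Click 1 (4,4) count=1: revealed 1 new [(4,4)] -> total=1
Click 2 (3,4) count=1: revealed 1 new [(3,4)] -> total=2
Click 3 (1,3) count=3: revealed 1 new [(1,3)] -> total=3
Click 4 (5,3) count=0: revealed 9 new [(3,2) (3,3) (4,1) (4,2) (4,3) (5,1) (5,2) (5,3) (5,4)] -> total=12

Answer: 12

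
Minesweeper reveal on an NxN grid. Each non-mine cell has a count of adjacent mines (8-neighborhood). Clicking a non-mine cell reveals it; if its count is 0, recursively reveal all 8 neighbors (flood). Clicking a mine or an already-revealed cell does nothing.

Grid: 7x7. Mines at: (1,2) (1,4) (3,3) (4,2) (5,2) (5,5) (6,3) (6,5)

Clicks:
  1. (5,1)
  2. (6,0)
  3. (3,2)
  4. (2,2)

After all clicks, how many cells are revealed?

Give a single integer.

Answer: 16

Derivation:
Click 1 (5,1) count=2: revealed 1 new [(5,1)] -> total=1
Click 2 (6,0) count=0: revealed 13 new [(0,0) (0,1) (1,0) (1,1) (2,0) (2,1) (3,0) (3,1) (4,0) (4,1) (5,0) (6,0) (6,1)] -> total=14
Click 3 (3,2) count=2: revealed 1 new [(3,2)] -> total=15
Click 4 (2,2) count=2: revealed 1 new [(2,2)] -> total=16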